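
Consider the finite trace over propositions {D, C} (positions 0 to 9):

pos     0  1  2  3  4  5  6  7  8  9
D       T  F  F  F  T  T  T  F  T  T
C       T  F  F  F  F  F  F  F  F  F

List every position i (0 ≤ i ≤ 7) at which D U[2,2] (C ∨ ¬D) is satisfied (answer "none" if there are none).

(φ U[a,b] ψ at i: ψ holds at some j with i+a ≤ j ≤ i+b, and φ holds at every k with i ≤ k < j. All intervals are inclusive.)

Evaluate at each i in [0,7]:
  i=0: ✗ (lhs fails at k=1 before rhs at j=2)
  i=1: ✗ (lhs fails at k=1 before rhs at j=3)
  i=2: ✗ (no rhs in [4,4])
  i=3: ✗ (no rhs in [5,5])
  i=4: ✗ (no rhs in [6,6])
  i=5: ✓ (rhs at j=7; lhs holds on [5,6])
  i=6: ✗ (no rhs in [8,8])
  i=7: ✗ (no rhs in [9,9])

5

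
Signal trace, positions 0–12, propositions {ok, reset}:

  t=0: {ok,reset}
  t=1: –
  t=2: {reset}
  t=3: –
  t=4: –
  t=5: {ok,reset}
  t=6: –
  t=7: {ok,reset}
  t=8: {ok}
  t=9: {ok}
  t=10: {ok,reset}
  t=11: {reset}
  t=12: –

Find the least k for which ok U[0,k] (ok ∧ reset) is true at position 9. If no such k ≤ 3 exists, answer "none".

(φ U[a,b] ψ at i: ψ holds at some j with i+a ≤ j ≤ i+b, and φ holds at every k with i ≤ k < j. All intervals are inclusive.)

Need earliest j ≥ 9 with (ok ∧ reset), and ok at every k in [9,j-1].
  j=9: rhs fails.
  j=10: rhs holds; lhs holds on [9,9]. k = 1.

1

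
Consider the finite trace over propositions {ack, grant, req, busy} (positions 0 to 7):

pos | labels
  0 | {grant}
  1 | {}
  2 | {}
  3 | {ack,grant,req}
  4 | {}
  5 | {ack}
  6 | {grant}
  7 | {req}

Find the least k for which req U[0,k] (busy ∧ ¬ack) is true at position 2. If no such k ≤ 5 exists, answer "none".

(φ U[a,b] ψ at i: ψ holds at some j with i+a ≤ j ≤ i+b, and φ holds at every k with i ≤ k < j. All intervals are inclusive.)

none

Need earliest j ≥ 2 with (busy ∧ ¬ack), and req at every k in [2,j-1].
  j=2: rhs fails.
  j=3: rhs fails.
  j=4: rhs fails.
  j=5: rhs fails.
  j=6: rhs fails.
  j=7: rhs fails.
No witness within the range → none.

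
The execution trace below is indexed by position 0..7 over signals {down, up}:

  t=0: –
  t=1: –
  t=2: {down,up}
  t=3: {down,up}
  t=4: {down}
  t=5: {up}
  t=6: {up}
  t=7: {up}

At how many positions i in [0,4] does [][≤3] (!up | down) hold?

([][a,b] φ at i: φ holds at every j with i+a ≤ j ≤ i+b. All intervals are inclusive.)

2

Evaluate at each i in [0,4]:
  i=0: ✓ (all of [0,3])
  i=1: ✓ (all of [1,4])
  i=2: ✗ (fails at j=5)
  i=3: ✗ (fails at j=5)
  i=4: ✗ (fails at j=5)
Positions where it holds: {0, 1} → 2.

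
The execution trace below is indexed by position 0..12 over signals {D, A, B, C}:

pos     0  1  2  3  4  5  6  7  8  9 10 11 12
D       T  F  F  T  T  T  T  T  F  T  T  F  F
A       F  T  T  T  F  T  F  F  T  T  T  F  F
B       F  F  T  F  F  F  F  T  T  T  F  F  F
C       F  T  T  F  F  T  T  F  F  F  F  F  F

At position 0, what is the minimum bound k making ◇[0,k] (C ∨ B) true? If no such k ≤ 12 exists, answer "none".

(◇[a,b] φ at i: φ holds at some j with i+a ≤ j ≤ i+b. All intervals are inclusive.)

1

Scan j = 0,1,… for (C ∨ B):
  j=0: fails
  j=1: holds
First hit at j=1, so smallest k = 1-0 = 1.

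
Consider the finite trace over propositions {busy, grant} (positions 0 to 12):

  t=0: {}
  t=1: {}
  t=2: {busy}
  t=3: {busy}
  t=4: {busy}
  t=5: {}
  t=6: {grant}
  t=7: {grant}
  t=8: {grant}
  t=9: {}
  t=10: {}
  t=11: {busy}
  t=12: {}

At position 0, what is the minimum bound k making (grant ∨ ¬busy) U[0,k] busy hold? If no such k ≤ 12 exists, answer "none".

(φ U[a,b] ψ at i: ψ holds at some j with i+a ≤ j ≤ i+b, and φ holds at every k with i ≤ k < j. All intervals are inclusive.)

Need earliest j ≥ 0 with busy, and (grant ∨ ¬busy) at every k in [0,j-1].
  j=0: rhs fails.
  j=1: rhs fails.
  j=2: rhs holds; lhs holds on [0,1]. k = 2.

2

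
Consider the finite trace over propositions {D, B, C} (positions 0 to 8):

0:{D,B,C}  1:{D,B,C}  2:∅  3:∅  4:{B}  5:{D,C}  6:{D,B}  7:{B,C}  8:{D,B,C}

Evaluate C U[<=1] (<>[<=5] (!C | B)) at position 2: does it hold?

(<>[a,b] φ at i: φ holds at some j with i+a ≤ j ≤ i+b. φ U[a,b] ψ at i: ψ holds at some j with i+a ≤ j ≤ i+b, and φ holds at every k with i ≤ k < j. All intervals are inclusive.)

Need some j in [2,3] with <>[<=5] (!C | B), and C at every k in [2,j-1].
  j=2: <>[<=5] (!C | B) holds; no prefix to check → satisfied.

Holds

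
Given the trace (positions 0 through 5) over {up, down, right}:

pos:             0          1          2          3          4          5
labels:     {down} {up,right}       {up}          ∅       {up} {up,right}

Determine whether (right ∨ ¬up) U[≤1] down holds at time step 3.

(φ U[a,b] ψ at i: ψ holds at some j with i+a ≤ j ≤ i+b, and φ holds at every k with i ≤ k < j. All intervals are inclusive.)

Need some j in [3,4] with down, and (right ∨ ¬up) at every k in [3,j-1].
  j=3: down false.
  j=4: down false.
No j in the window works → until fails.

False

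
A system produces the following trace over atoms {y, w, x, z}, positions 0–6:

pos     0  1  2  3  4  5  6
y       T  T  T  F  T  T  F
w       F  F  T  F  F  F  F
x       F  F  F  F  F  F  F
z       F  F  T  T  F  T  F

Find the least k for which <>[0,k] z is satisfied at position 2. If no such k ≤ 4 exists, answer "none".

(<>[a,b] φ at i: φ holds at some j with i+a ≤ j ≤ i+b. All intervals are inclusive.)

Scan j = 2,3,… for z:
  j=2: holds
First hit at j=2, so smallest k = 2-2 = 0.

0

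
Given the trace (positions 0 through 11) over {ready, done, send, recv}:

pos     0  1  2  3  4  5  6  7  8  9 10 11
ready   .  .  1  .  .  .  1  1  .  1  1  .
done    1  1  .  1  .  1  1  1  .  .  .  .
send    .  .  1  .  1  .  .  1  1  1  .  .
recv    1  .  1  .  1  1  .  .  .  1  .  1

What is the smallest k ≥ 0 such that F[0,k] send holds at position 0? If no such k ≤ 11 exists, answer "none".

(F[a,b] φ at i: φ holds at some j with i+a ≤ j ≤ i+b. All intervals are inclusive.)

2

Scan j = 0,1,… for send:
  j=0: fails
  j=1: fails
  j=2: holds
First hit at j=2, so smallest k = 2-0 = 2.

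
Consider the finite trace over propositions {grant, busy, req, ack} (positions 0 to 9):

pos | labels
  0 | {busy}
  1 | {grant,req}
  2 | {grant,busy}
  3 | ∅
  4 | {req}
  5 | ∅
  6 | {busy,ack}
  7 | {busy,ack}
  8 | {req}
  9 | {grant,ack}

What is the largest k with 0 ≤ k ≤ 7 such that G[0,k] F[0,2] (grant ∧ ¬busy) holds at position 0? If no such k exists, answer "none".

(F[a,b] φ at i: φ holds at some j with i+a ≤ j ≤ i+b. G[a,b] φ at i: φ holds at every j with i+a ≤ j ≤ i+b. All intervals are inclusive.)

F[0,2] (grant ∧ ¬busy) must hold from j=0 onward; find where it first fails.
  j=0: holds
  j=1: holds
  j=2: fails
Holds on [0,1], so largest k = 1.

1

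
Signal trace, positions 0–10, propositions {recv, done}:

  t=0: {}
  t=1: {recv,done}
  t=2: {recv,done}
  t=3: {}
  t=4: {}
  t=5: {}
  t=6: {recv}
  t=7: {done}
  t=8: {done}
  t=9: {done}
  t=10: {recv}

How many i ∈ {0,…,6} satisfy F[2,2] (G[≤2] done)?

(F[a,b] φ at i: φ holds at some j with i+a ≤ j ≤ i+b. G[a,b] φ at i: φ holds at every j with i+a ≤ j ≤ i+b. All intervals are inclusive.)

1

Evaluate at each i in [0,6]:
  i=0: ✗ (none in [2,2])
  i=1: ✗ (none in [3,3])
  i=2: ✗ (none in [4,4])
  i=3: ✗ (none in [5,5])
  i=4: ✗ (none in [6,6])
  i=5: ✓ (witness j=7)
  i=6: ✗ (none in [8,8])
Positions where it holds: {5} → 1.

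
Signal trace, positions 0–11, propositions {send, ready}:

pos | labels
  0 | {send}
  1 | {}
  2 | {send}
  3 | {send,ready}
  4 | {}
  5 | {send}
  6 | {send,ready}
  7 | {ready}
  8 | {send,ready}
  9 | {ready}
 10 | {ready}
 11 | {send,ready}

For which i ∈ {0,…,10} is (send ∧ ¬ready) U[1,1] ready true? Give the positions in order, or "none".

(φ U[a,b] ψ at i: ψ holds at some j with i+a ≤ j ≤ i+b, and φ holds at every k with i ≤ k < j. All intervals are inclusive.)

2, 5

Evaluate at each i in [0,10]:
  i=0: ✗ (no rhs in [1,1])
  i=1: ✗ (no rhs in [2,2])
  i=2: ✓ (rhs at j=3; lhs holds on [2,2])
  i=3: ✗ (no rhs in [4,4])
  i=4: ✗ (no rhs in [5,5])
  i=5: ✓ (rhs at j=6; lhs holds on [5,5])
  i=6: ✗ (lhs fails at k=6 before rhs at j=7)
  i=7: ✗ (lhs fails at k=7 before rhs at j=8)
  i=8: ✗ (lhs fails at k=8 before rhs at j=9)
  i=9: ✗ (lhs fails at k=9 before rhs at j=10)
  i=10: ✗ (lhs fails at k=10 before rhs at j=11)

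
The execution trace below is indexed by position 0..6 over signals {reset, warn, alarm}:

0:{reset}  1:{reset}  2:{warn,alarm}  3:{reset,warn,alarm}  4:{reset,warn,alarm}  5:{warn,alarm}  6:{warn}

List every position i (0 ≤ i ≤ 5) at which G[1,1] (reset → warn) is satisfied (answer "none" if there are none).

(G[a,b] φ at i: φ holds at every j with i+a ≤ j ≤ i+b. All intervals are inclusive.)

Evaluate at each i in [0,5]:
  i=0: ✗ (fails at j=1)
  i=1: ✓ (all of [2,2])
  i=2: ✓ (all of [3,3])
  i=3: ✓ (all of [4,4])
  i=4: ✓ (all of [5,5])
  i=5: ✓ (all of [6,6])

1, 2, 3, 4, 5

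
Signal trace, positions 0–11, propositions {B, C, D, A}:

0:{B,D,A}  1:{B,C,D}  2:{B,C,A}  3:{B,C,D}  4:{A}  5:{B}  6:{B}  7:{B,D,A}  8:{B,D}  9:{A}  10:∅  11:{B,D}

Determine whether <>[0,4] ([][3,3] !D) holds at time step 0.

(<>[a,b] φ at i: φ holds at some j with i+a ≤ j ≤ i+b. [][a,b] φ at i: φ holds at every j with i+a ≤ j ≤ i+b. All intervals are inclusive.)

True

Check [][3,3] !D at each j in [0,4]:
  j=0: fails at 3
  j=1: holds on [4,4]
  j=2: holds on [5,5]
  j=3: holds on [6,6]
  j=4: fails at 7
Found at j=1 → formula holds.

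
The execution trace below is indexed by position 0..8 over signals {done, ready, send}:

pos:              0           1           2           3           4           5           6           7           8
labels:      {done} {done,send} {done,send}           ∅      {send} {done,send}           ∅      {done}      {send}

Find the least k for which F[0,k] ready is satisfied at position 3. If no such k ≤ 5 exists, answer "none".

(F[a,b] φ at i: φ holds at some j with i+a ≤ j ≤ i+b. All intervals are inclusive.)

none

Scan j = 3,4,… for ready:
  j=3: fails
  j=4: fails
  j=5: fails
  j=6: fails
  j=7: fails
  j=8: fails
No j in [3,8] satisfies it → none.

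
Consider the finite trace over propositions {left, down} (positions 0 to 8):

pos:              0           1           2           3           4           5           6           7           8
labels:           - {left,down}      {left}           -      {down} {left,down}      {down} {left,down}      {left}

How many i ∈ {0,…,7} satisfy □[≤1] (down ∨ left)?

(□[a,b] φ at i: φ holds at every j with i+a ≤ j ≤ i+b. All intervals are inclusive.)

5

Evaluate at each i in [0,7]:
  i=0: ✗ (fails at j=0)
  i=1: ✓ (all of [1,2])
  i=2: ✗ (fails at j=3)
  i=3: ✗ (fails at j=3)
  i=4: ✓ (all of [4,5])
  i=5: ✓ (all of [5,6])
  i=6: ✓ (all of [6,7])
  i=7: ✓ (all of [7,8])
Positions where it holds: {1, 4, 5, 6, 7} → 5.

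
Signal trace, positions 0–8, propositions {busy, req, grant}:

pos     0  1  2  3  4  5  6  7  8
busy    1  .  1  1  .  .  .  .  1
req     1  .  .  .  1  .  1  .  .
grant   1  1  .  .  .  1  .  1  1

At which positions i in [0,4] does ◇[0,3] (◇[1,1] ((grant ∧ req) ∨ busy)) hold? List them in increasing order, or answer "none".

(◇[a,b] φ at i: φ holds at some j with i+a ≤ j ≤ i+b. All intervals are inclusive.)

0, 1, 2, 4

Evaluate at each i in [0,4]:
  i=0: ✓ (witness j=1)
  i=1: ✓ (witness j=1)
  i=2: ✓ (witness j=2)
  i=3: ✗ (none in [3,6])
  i=4: ✓ (witness j=7)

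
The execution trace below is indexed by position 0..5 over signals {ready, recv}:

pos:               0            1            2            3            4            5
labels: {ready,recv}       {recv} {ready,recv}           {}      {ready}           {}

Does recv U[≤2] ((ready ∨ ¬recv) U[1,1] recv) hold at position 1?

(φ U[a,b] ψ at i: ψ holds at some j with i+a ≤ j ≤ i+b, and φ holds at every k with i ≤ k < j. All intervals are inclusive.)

Does not hold

Need some j in [1,3] with ((ready ∨ ¬recv) U[1,1] recv), and recv at every k in [1,j-1].
  j=1: ((ready ∨ ¬recv) U[1,1] recv) — fails.
  j=2: ((ready ∨ ¬recv) U[1,1] recv) — fails.
  j=3: ((ready ∨ ¬recv) U[1,1] recv) — fails.
No j in the window works → until fails.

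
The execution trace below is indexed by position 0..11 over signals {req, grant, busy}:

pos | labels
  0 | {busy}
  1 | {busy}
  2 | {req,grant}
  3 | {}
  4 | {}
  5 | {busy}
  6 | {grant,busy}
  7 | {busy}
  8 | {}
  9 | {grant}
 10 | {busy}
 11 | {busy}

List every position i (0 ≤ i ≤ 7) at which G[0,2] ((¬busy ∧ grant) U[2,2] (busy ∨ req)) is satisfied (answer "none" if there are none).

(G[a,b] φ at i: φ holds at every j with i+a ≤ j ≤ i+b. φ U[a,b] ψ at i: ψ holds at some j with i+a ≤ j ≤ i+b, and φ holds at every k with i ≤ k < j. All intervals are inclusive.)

none

Evaluate at each i in [0,7]:
  i=0: ✗ (fails at j=0)
  i=1: ✗ (fails at j=1)
  i=2: ✗ (fails at j=2)
  i=3: ✗ (fails at j=3)
  i=4: ✗ (fails at j=4)
  i=5: ✗ (fails at j=5)
  i=6: ✗ (fails at j=6)
  i=7: ✗ (fails at j=7)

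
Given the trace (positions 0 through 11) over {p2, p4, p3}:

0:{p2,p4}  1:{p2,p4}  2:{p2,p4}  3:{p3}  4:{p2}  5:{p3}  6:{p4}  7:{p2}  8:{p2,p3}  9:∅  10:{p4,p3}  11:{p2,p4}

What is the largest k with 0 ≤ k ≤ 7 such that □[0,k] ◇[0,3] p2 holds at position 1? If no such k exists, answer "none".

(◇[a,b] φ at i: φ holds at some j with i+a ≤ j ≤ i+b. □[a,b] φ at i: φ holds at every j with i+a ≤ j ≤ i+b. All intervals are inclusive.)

7

◇[0,3] p2 must hold from j=1 onward; find where it first fails.
  j=1: holds
  j=2: holds
  j=3: holds
  j=4: holds
  j=5: holds
  j=6: holds
  j=7: holds
  j=8: holds
Holds through j=8; largest k = 7.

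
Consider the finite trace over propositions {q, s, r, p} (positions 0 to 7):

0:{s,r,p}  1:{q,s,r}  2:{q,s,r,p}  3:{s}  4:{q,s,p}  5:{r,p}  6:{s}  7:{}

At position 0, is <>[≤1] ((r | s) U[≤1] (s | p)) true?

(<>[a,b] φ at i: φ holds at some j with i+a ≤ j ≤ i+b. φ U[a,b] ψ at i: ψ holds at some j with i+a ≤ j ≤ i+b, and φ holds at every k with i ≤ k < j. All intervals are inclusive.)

True

Check ((r | s) U[≤1] (s | p)) at each j in [0,1]:
  j=0: holds
  j=1: holds
Found at j=0 → formula holds.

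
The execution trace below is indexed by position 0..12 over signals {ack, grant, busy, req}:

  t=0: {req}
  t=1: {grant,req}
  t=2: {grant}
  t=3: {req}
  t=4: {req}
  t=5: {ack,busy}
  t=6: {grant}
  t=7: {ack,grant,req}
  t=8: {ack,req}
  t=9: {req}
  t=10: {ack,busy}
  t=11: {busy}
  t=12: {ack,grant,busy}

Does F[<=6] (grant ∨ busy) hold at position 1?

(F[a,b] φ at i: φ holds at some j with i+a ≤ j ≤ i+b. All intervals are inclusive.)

Holds

Check (grant ∨ busy) at each j in [1,7]:
  j=1: true
  j=2: true
  j=3: false
  j=4: false
  j=5: true
  j=6: true
  j=7: true
Found at j=1 → formula holds.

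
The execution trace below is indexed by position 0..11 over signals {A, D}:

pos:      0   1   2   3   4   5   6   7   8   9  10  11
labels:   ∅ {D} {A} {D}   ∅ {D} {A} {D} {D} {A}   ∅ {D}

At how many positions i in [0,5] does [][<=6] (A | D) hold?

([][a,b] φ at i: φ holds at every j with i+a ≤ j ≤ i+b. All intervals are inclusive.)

Evaluate at each i in [0,5]:
  i=0: ✗ (fails at j=0)
  i=1: ✗ (fails at j=4)
  i=2: ✗ (fails at j=4)
  i=3: ✗ (fails at j=4)
  i=4: ✗ (fails at j=4)
  i=5: ✗ (fails at j=10)
Positions where it holds: {} → 0.

0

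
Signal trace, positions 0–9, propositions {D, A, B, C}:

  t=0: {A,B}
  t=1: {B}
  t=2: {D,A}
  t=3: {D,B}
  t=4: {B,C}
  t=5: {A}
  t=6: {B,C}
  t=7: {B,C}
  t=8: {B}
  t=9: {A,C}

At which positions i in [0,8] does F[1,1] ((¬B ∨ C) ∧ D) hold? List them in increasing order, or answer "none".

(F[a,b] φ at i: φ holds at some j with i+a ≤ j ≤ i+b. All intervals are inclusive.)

Evaluate at each i in [0,8]:
  i=0: ✗ (none in [1,1])
  i=1: ✓ (witness j=2)
  i=2: ✗ (none in [3,3])
  i=3: ✗ (none in [4,4])
  i=4: ✗ (none in [5,5])
  i=5: ✗ (none in [6,6])
  i=6: ✗ (none in [7,7])
  i=7: ✗ (none in [8,8])
  i=8: ✗ (none in [9,9])

1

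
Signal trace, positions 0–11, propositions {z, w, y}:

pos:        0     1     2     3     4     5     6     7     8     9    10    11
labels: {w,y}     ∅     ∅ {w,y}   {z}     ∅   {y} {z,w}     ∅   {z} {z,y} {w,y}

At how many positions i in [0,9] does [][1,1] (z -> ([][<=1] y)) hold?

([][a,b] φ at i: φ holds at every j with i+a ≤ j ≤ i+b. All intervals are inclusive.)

Evaluate at each i in [0,9]:
  i=0: ✓ (all of [1,1])
  i=1: ✓ (all of [2,2])
  i=2: ✓ (all of [3,3])
  i=3: ✗ (fails at j=4)
  i=4: ✓ (all of [5,5])
  i=5: ✓ (all of [6,6])
  i=6: ✗ (fails at j=7)
  i=7: ✓ (all of [8,8])
  i=8: ✗ (fails at j=9)
  i=9: ✓ (all of [10,10])
Positions where it holds: {0, 1, 2, 4, 5, 7, 9} → 7.

7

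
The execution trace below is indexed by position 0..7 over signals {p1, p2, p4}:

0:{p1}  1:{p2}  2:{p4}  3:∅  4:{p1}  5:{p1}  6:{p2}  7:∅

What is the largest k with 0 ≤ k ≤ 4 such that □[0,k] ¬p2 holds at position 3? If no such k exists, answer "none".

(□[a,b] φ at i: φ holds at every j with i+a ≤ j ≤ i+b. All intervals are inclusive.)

2

¬p2 must hold from j=3 onward; find where it first fails.
  j=3: holds
  j=4: holds
  j=5: holds
  j=6: fails
Holds on [3,5], so largest k = 2.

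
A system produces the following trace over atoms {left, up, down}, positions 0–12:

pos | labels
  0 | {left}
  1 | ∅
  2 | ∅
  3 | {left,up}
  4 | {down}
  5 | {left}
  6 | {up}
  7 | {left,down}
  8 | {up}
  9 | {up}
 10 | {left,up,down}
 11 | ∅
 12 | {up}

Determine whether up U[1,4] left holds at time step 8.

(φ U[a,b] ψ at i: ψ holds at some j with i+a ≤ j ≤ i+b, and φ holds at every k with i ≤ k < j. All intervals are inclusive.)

True

Need some j in [9,12] with left, and up at every k in [8,j-1].
  j=9: left false.
  j=10: left holds; up holds at every k in [8,9] → satisfied.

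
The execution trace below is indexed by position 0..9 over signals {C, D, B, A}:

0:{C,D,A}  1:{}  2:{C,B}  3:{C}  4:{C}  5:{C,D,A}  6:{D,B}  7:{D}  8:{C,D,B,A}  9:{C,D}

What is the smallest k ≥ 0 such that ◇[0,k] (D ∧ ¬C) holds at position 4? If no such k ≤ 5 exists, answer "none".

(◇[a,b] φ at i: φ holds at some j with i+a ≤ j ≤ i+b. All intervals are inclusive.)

Scan j = 4,5,… for (D ∧ ¬C):
  j=4: fails
  j=5: fails
  j=6: holds
First hit at j=6, so smallest k = 6-4 = 2.

2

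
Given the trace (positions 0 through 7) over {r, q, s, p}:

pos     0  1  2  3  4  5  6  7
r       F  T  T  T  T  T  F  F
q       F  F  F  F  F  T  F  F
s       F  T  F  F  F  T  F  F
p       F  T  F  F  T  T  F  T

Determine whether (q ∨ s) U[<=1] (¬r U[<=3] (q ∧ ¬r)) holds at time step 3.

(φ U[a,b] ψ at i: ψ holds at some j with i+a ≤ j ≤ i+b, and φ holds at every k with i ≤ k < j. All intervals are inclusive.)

Does not hold

Need some j in [3,4] with (¬r U[<=3] (q ∧ ¬r)), and (q ∨ s) at every k in [3,j-1].
  j=3: (¬r U[<=3] (q ∧ ¬r)) — fails.
  j=4: (¬r U[<=3] (q ∧ ¬r)) — fails.
No j in the window works → until fails.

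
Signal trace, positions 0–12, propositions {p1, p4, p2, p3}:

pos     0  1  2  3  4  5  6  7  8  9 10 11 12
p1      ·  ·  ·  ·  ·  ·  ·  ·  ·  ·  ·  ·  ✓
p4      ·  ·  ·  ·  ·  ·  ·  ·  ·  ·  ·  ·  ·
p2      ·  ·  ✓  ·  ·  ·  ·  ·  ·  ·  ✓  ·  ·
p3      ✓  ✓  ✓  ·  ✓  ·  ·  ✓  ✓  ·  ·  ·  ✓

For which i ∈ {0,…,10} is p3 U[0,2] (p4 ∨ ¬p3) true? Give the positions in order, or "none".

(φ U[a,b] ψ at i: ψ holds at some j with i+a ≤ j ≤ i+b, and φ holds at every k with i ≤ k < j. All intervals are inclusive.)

1, 2, 3, 4, 5, 6, 7, 8, 9, 10

Evaluate at each i in [0,10]:
  i=0: ✗ (no rhs in [0,2])
  i=1: ✓ (rhs at j=3; lhs holds on [1,2])
  i=2: ✓ (rhs at j=3; lhs holds on [2,2])
  i=3: ✓ (rhs at j=3)
  i=4: ✓ (rhs at j=5; lhs holds on [4,4])
  i=5: ✓ (rhs at j=5)
  i=6: ✓ (rhs at j=6)
  i=7: ✓ (rhs at j=9; lhs holds on [7,8])
  i=8: ✓ (rhs at j=9; lhs holds on [8,8])
  i=9: ✓ (rhs at j=9)
  i=10: ✓ (rhs at j=10)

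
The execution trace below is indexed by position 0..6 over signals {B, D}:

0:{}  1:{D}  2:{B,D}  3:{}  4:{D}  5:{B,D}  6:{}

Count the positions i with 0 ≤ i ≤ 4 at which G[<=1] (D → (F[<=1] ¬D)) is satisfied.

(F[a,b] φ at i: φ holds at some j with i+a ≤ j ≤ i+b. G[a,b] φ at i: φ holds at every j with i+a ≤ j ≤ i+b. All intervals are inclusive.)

Evaluate at each i in [0,4]:
  i=0: ✗ (fails at j=1)
  i=1: ✗ (fails at j=1)
  i=2: ✓ (all of [2,3])
  i=3: ✗ (fails at j=4)
  i=4: ✗ (fails at j=4)
Positions where it holds: {2} → 1.

1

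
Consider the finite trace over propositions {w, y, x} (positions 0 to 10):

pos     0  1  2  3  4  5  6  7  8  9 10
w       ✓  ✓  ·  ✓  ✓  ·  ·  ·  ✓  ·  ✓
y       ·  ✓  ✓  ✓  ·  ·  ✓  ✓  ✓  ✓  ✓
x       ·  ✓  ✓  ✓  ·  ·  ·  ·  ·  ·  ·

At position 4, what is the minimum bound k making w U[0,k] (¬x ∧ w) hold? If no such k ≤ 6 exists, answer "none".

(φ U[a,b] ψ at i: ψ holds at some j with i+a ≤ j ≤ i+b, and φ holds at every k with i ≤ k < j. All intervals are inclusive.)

0

Need earliest j ≥ 4 with (¬x ∧ w), and w at every k in [4,j-1].
  j=4: rhs holds (empty prefix). k = 0.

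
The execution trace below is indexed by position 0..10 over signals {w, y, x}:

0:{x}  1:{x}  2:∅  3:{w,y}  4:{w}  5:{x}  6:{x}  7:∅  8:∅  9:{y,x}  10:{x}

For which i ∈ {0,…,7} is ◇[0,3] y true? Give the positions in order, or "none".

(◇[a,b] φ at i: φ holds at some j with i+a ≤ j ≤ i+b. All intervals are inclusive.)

0, 1, 2, 3, 6, 7

Evaluate at each i in [0,7]:
  i=0: ✓ (witness j=3)
  i=1: ✓ (witness j=3)
  i=2: ✓ (witness j=3)
  i=3: ✓ (witness j=3)
  i=4: ✗ (none in [4,7])
  i=5: ✗ (none in [5,8])
  i=6: ✓ (witness j=9)
  i=7: ✓ (witness j=9)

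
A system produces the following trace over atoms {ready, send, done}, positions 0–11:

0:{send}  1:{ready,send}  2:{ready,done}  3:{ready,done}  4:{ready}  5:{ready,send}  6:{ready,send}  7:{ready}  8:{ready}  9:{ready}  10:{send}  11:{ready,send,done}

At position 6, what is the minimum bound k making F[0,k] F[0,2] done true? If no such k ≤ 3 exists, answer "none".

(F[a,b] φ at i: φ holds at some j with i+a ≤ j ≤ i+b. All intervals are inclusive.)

Scan j = 6,7,… for F[0,2] done:
  j=6: fails
  j=7: fails
  j=8: fails
  j=9: holds
First hit at j=9, so smallest k = 9-6 = 3.

3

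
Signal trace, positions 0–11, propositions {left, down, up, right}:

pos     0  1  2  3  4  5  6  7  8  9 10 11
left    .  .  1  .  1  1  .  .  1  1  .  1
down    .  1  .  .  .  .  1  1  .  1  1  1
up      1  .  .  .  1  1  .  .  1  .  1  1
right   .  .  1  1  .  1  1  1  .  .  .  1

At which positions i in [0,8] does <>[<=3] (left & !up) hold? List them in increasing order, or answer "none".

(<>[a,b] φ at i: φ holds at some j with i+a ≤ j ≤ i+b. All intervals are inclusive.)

Evaluate at each i in [0,8]:
  i=0: ✓ (witness j=2)
  i=1: ✓ (witness j=2)
  i=2: ✓ (witness j=2)
  i=3: ✗ (none in [3,6])
  i=4: ✗ (none in [4,7])
  i=5: ✗ (none in [5,8])
  i=6: ✓ (witness j=9)
  i=7: ✓ (witness j=9)
  i=8: ✓ (witness j=9)

0, 1, 2, 6, 7, 8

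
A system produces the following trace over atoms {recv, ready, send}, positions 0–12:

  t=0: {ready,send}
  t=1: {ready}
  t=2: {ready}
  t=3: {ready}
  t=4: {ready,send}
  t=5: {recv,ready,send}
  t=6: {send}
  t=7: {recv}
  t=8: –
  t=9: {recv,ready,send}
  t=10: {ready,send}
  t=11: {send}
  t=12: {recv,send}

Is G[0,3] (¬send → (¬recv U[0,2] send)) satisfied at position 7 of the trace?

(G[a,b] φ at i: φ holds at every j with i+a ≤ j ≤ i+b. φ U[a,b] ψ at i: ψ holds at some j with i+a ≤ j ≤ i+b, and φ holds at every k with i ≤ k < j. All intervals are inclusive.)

Does not hold

Check (¬send → (¬recv U[0,2] send)) at every j in [7,10]:
  j=7: antecedent true; consequent fails → ✗
  j=8: antecedent true; consequent holds → ✓
  j=9: antecedent false → ✓
  j=10: antecedent false → ✓
Fails at j=7 → formula fails.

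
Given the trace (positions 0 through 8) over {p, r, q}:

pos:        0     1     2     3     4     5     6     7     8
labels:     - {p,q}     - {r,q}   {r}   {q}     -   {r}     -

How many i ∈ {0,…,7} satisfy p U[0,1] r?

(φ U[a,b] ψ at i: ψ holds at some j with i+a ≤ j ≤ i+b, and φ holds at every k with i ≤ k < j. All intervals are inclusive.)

Evaluate at each i in [0,7]:
  i=0: ✗ (no rhs in [0,1])
  i=1: ✗ (no rhs in [1,2])
  i=2: ✗ (lhs fails at k=2 before rhs at j=3)
  i=3: ✓ (rhs at j=3)
  i=4: ✓ (rhs at j=4)
  i=5: ✗ (no rhs in [5,6])
  i=6: ✗ (lhs fails at k=6 before rhs at j=7)
  i=7: ✓ (rhs at j=7)
Positions where it holds: {3, 4, 7} → 3.

3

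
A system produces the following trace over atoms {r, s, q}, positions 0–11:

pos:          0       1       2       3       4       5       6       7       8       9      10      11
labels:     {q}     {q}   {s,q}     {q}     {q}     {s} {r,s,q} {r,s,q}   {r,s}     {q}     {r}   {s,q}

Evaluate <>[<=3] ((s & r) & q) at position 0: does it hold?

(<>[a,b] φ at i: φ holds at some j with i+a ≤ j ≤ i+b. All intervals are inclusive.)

Check ((s & r) & q) at each j in [0,3]:
  j=0: false
  j=1: false
  j=2: false
  j=3: false
No position in the window satisfies it → formula fails.

No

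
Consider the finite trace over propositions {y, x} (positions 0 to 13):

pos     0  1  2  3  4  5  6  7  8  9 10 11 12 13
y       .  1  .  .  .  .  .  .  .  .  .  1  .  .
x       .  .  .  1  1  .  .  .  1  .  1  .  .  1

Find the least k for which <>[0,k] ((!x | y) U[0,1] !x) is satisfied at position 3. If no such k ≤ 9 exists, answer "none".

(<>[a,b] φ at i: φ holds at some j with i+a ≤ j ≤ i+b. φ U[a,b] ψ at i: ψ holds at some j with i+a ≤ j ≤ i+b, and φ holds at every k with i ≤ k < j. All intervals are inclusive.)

Scan j = 3,4,… for ((!x | y) U[0,1] !x):
  j=3: fails
  j=4: fails
  j=5: holds
First hit at j=5, so smallest k = 5-3 = 2.

2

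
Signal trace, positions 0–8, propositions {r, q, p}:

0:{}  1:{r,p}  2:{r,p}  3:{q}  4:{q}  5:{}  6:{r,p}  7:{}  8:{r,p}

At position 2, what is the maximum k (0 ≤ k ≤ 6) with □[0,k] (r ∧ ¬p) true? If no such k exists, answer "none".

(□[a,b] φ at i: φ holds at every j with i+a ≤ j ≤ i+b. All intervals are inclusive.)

(r ∧ ¬p) must hold from j=2 onward; find where it first fails.
  j=2: fails → no k works.

none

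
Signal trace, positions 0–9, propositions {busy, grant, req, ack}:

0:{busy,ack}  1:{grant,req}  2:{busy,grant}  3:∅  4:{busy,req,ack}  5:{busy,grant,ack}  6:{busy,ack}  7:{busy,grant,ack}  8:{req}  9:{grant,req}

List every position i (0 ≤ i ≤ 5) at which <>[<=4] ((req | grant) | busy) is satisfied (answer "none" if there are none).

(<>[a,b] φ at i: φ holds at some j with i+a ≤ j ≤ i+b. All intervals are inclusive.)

Evaluate at each i in [0,5]:
  i=0: ✓ (witness j=0)
  i=1: ✓ (witness j=1)
  i=2: ✓ (witness j=2)
  i=3: ✓ (witness j=4)
  i=4: ✓ (witness j=4)
  i=5: ✓ (witness j=5)

0, 1, 2, 3, 4, 5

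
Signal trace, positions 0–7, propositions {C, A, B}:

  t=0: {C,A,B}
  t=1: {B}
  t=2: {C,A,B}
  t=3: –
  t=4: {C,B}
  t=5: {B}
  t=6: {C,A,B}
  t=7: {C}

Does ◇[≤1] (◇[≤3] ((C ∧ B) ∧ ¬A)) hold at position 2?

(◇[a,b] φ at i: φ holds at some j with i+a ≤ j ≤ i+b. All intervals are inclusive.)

Check ◇[≤3] ((C ∧ B) ∧ ¬A) at each j in [2,3]:
  j=2: holds (witness at 4)
  j=3: holds (witness at 4)
Found at j=2 → formula holds.

Holds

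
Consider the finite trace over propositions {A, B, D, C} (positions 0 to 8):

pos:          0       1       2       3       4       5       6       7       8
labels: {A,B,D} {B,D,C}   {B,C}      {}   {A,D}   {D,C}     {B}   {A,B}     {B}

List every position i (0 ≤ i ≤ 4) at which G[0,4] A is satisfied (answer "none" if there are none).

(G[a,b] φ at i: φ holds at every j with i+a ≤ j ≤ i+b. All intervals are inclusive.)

none

Evaluate at each i in [0,4]:
  i=0: ✗ (fails at j=1)
  i=1: ✗ (fails at j=1)
  i=2: ✗ (fails at j=2)
  i=3: ✗ (fails at j=3)
  i=4: ✗ (fails at j=5)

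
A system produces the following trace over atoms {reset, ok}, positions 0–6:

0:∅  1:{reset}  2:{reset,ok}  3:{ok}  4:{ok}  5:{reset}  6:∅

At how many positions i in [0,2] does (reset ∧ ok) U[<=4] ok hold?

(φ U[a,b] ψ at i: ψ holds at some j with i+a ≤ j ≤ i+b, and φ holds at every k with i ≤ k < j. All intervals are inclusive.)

1

Evaluate at each i in [0,2]:
  i=0: ✗ (lhs fails at k=0 before rhs at j=2)
  i=1: ✗ (lhs fails at k=1 before rhs at j=2)
  i=2: ✓ (rhs at j=2)
Positions where it holds: {2} → 1.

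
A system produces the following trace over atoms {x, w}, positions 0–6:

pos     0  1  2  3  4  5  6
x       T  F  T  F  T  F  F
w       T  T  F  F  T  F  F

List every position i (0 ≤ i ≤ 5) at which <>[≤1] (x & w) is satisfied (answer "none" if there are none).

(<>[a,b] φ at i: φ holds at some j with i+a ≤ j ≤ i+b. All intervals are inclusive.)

0, 3, 4

Evaluate at each i in [0,5]:
  i=0: ✓ (witness j=0)
  i=1: ✗ (none in [1,2])
  i=2: ✗ (none in [2,3])
  i=3: ✓ (witness j=4)
  i=4: ✓ (witness j=4)
  i=5: ✗ (none in [5,6])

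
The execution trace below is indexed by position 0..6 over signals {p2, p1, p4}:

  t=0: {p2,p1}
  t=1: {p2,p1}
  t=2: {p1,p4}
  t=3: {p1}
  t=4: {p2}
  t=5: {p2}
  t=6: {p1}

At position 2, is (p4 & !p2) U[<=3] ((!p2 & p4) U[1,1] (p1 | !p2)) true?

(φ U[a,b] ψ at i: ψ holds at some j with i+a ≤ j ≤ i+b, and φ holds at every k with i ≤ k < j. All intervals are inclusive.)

Need some j in [2,5] with ((!p2 & p4) U[1,1] (p1 | !p2)), and (p4 & !p2) at every k in [2,j-1].
  j=2: ((!p2 & p4) U[1,1] (p1 | !p2)) holds; no prefix to check → satisfied.

Holds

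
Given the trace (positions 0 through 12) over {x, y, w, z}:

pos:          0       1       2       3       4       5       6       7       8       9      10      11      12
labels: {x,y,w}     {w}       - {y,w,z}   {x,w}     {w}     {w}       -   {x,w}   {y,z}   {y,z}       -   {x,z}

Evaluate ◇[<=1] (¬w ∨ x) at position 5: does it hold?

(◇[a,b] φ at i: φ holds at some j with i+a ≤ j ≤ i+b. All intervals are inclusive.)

Does not hold

Check (¬w ∨ x) at each j in [5,6]:
  j=5: false
  j=6: false
No position in the window satisfies it → formula fails.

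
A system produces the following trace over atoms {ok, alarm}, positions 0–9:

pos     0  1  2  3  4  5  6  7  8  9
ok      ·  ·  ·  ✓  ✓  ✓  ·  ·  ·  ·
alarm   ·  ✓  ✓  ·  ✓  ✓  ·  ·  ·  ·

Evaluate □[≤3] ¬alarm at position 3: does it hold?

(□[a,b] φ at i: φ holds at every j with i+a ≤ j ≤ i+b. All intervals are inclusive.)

False

Check ¬alarm at every j in [3,6]:
  j=3: true
  j=4: false
  j=5: false
  j=6: true
Fails at j=4 → formula fails.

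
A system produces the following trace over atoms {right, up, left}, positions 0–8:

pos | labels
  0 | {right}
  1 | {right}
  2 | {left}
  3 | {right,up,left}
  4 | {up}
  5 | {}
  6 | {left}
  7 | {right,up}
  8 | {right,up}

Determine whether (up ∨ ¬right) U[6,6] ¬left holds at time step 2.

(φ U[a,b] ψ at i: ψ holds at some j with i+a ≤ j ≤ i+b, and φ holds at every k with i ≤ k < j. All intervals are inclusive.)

Need some j in [8,8] with ¬left, and (up ∨ ¬right) at every k in [2,j-1].
  j=8: ¬left holds; (up ∨ ¬right) holds at every k in [2,7] → satisfied.

True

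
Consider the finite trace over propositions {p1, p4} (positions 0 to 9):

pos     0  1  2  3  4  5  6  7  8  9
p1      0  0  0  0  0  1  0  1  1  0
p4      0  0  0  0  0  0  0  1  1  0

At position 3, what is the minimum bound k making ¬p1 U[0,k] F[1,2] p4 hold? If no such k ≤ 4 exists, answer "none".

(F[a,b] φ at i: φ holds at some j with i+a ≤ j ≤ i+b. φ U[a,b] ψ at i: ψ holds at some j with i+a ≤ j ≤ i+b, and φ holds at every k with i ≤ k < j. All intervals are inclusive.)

Need earliest j ≥ 3 with F[1,2] p4, and ¬p1 at every k in [3,j-1].
  j=3: rhs fails.
  j=4: rhs fails.
  j=5: rhs holds; lhs holds on [3,4]. k = 2.

2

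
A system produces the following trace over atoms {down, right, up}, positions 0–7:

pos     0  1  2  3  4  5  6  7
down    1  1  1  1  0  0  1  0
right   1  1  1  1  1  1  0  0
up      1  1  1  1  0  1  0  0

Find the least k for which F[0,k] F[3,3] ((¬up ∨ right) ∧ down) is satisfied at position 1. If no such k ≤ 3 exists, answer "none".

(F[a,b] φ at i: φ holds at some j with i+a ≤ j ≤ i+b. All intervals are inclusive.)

Scan j = 1,2,… for F[3,3] ((¬up ∨ right) ∧ down):
  j=1: fails
  j=2: fails
  j=3: holds
First hit at j=3, so smallest k = 3-1 = 2.

2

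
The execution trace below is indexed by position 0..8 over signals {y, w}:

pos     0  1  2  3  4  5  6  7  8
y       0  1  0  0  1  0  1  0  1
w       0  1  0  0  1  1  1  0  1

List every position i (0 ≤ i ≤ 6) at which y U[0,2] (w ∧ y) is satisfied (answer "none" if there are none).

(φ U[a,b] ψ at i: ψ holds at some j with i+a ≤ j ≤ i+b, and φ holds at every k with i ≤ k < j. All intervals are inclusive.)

1, 4, 6

Evaluate at each i in [0,6]:
  i=0: ✗ (lhs fails at k=0 before rhs at j=1)
  i=1: ✓ (rhs at j=1)
  i=2: ✗ (lhs fails at k=2 before rhs at j=4)
  i=3: ✗ (lhs fails at k=3 before rhs at j=4)
  i=4: ✓ (rhs at j=4)
  i=5: ✗ (lhs fails at k=5 before rhs at j=6)
  i=6: ✓ (rhs at j=6)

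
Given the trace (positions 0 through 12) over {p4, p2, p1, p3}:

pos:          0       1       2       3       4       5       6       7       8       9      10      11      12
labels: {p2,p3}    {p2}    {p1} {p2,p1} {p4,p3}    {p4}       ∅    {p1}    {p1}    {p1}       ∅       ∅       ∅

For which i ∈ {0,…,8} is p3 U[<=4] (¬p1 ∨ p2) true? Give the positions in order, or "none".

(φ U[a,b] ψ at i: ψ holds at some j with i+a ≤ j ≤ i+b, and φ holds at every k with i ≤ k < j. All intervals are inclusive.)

0, 1, 3, 4, 5, 6

Evaluate at each i in [0,8]:
  i=0: ✓ (rhs at j=0)
  i=1: ✓ (rhs at j=1)
  i=2: ✗ (lhs fails at k=2 before rhs at j=3)
  i=3: ✓ (rhs at j=3)
  i=4: ✓ (rhs at j=4)
  i=5: ✓ (rhs at j=5)
  i=6: ✓ (rhs at j=6)
  i=7: ✗ (lhs fails at k=7 before rhs at j=10)
  i=8: ✗ (lhs fails at k=8 before rhs at j=10)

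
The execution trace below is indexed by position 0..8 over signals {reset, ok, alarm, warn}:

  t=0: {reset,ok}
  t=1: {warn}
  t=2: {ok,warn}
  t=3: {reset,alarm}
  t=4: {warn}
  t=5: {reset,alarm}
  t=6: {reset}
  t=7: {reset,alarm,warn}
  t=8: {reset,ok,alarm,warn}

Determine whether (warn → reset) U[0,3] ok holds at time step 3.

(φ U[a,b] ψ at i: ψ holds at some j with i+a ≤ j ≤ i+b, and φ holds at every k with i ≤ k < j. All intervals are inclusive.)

No

Need some j in [3,6] with ok, and (warn → reset) at every k in [3,j-1].
  j=3: ok false.
  j=4: ok false.
  j=5: ok false.
  j=6: ok false.
No j in the window works → until fails.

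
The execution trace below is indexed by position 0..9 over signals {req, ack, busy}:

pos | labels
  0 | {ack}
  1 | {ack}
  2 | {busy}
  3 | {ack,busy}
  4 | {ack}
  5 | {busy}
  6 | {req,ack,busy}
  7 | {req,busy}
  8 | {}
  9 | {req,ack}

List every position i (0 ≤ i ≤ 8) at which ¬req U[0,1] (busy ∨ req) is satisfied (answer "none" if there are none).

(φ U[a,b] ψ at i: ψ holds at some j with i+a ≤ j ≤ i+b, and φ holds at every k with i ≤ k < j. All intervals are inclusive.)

1, 2, 3, 4, 5, 6, 7, 8

Evaluate at each i in [0,8]:
  i=0: ✗ (no rhs in [0,1])
  i=1: ✓ (rhs at j=2; lhs holds on [1,1])
  i=2: ✓ (rhs at j=2)
  i=3: ✓ (rhs at j=3)
  i=4: ✓ (rhs at j=5; lhs holds on [4,4])
  i=5: ✓ (rhs at j=5)
  i=6: ✓ (rhs at j=6)
  i=7: ✓ (rhs at j=7)
  i=8: ✓ (rhs at j=9; lhs holds on [8,8])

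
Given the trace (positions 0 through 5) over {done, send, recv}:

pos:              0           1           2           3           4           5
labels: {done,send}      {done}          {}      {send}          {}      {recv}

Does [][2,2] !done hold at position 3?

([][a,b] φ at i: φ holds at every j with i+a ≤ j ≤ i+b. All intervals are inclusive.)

Check !done at every j in [5,5]:
  j=5: true
All positions satisfy it → formula holds.

Yes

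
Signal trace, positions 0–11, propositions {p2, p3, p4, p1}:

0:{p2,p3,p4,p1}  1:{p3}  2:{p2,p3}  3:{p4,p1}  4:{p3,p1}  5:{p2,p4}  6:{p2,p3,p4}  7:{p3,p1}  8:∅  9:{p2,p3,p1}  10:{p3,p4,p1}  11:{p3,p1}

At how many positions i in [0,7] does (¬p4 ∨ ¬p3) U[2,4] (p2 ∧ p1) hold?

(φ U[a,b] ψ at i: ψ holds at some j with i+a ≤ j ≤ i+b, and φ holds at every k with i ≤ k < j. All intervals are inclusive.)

Evaluate at each i in [0,7]:
  i=0: ✗ (no rhs in [2,4])
  i=1: ✗ (no rhs in [3,5])
  i=2: ✗ (no rhs in [4,6])
  i=3: ✗ (no rhs in [5,7])
  i=4: ✗ (no rhs in [6,8])
  i=5: ✗ (lhs fails at k=6 before rhs at j=9)
  i=6: ✗ (lhs fails at k=6 before rhs at j=9)
  i=7: ✓ (rhs at j=9; lhs holds on [7,8])
Positions where it holds: {7} → 1.

1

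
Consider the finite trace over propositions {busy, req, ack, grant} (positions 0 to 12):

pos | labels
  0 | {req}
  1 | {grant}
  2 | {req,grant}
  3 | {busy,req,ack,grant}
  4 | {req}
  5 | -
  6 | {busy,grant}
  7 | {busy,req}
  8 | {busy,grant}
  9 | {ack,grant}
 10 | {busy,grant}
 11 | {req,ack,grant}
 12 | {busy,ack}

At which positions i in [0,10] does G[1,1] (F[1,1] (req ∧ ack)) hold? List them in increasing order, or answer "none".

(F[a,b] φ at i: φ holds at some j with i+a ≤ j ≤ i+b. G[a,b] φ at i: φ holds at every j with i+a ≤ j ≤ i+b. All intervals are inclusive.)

Evaluate at each i in [0,10]:
  i=0: ✗ (fails at j=1)
  i=1: ✓ (all of [2,2])
  i=2: ✗ (fails at j=3)
  i=3: ✗ (fails at j=4)
  i=4: ✗ (fails at j=5)
  i=5: ✗ (fails at j=6)
  i=6: ✗ (fails at j=7)
  i=7: ✗ (fails at j=8)
  i=8: ✗ (fails at j=9)
  i=9: ✓ (all of [10,10])
  i=10: ✗ (fails at j=11)

1, 9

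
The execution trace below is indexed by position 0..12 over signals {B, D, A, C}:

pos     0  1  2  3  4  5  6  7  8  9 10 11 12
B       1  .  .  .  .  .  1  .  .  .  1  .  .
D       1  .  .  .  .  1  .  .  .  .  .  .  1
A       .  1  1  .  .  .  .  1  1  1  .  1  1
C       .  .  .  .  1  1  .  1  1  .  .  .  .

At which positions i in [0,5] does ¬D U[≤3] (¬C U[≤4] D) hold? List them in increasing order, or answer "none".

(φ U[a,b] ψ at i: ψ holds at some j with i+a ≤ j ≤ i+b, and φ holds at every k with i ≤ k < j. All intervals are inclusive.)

Evaluate at each i in [0,5]:
  i=0: ✓ (rhs at j=0)
  i=1: ✗ (no rhs in [1,4])
  i=2: ✓ (rhs at j=5; lhs holds on [2,4])
  i=3: ✓ (rhs at j=5; lhs holds on [3,4])
  i=4: ✓ (rhs at j=5; lhs holds on [4,4])
  i=5: ✓ (rhs at j=5)

0, 2, 3, 4, 5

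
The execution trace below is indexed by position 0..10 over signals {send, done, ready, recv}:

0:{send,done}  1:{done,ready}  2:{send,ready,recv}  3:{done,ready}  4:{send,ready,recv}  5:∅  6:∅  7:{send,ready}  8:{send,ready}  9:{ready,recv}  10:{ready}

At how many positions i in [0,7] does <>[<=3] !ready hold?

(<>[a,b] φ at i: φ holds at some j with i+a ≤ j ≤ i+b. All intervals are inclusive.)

Evaluate at each i in [0,7]:
  i=0: ✓ (witness j=0)
  i=1: ✗ (none in [1,4])
  i=2: ✓ (witness j=5)
  i=3: ✓ (witness j=5)
  i=4: ✓ (witness j=5)
  i=5: ✓ (witness j=5)
  i=6: ✓ (witness j=6)
  i=7: ✗ (none in [7,10])
Positions where it holds: {0, 2, 3, 4, 5, 6} → 6.

6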